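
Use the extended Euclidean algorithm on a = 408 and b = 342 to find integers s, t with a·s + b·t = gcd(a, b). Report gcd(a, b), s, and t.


Euclidean algorithm on (408, 342) — divide until remainder is 0:
  408 = 1 · 342 + 66
  342 = 5 · 66 + 12
  66 = 5 · 12 + 6
  12 = 2 · 6 + 0
gcd(408, 342) = 6.
Track Bezout coefficients alongside the remainders: start with r₀ = 408 = a·1 + b·0 (s = 1, t = 0) and r₁ = 342 = a·0 + b·1 (s = 0, t = 1); each new remainder r_{k+1} = r_{k-1} − q_k·r_k inherits s_{k+1} = s_{k-1} − q_k·s_k, t_{k+1} = t_{k-1} − q_k·t_k, so r_k = a·s_k + b·t_k at every step:
  q = 1: r = 66, s = 1 − 1·0 = 1, t = 0 − 1·1 = -1  (check: 408·1 + 342·(-1) = 66)
  q = 5: r = 12, s = 0 − 5·1 = -5, t = 1 − 5·(-1) = 6  (check: 408·(-5) + 342·6 = 12)
  q = 5: r = 6, s = 1 − 5·(-5) = 26, t = -1 − 5·6 = -31  (check: 408·26 + 342·(-31) = 6)
The row with r = 6 (the gcd) gives the Bezout coefficients s = 26, t = -31.
Result: 408 · (26) + 342 · (-31) = 6.

gcd(408, 342) = 6; s = 26, t = -31 (check: 408·26 + 342·(-31) = 6).


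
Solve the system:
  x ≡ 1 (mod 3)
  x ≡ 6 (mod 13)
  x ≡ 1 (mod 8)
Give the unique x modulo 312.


Moduli 3, 13, 8 are pairwise coprime; by CRT there is a unique solution modulo M = 3 · 13 · 8 = 312.
Solve pairwise, accumulating the modulus:
  Start with x ≡ 1 (mod 3).
  Combine with x ≡ 6 (mod 13): since gcd(3, 13) = 1, we get a unique residue mod 39.
    Write x = 1 + 3·t and substitute into x ≡ 6 (mod 13): 3·t ≡ 6 − 1 = 5 (mod 13).
    The inverse of 3 mod 13 is 9 (since 3·9 = 27 = 2·13 + 1), so t ≡ 9·5 = 45 ≡ 6 (mod 13).
    Then x = 1 + 3·6 = 19, valid modulo lcm(3, 13) = 39: x ≡ 19 (mod 39).
  Combine with x ≡ 1 (mod 8): since gcd(39, 8) = 1, we get a unique residue mod 312.
    Write x = 19 + 39·t and substitute into x ≡ 1 (mod 8): 39·t ≡ 1 − 19 = -18 (mod 8).
    Reduce coefficients mod 8: 7·t ≡ 6 (mod 8).
    The inverse of 7 mod 8 is 7 (since 7·7 = 49 = 6·8 + 1), so t ≡ 7·6 = 42 ≡ 2 (mod 8).
    Then x = 19 + 39·2 = 97, valid modulo lcm(39, 8) = 312: x ≡ 97 (mod 312).
Verify: 97 mod 3 = 1 ✓, 97 mod 13 = 6 ✓, 97 mod 8 = 1 ✓.

x ≡ 97 (mod 312).


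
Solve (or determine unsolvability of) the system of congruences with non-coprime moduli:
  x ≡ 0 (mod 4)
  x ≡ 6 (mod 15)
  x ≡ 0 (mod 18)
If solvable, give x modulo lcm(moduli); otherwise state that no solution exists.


Moduli 4, 15, 18 are not pairwise coprime, so CRT works modulo lcm(m_i) when all pairwise compatibility conditions hold.
Pairwise compatibility: gcd(m_i, m_j) must divide a_i - a_j for every pair.
Merge one congruence at a time:
  Start: x ≡ 0 (mod 4).
  Combine with x ≡ 6 (mod 15): gcd(4, 15) = 1; 6 - 0 = 6, which IS divisible by 1, so compatible.
    Write x = 0 + 4·t and substitute into x ≡ 6 (mod 15): 4·t ≡ 6 − 0 = 6 (mod 15).
    The inverse of 4 mod 15 is 4 (since 4·4 = 16 = 1·15 + 1), so t ≡ 4·6 = 24 ≡ 9 (mod 15).
    Then x = 0 + 4·9 = 36, valid modulo lcm(4, 15) = 60: x ≡ 36 (mod 60).
  Combine with x ≡ 0 (mod 18): gcd(60, 18) = 6; 0 - 36 = -36, which IS divisible by 6, so compatible.
    Write x = 36 + 60·t and substitute into x ≡ 0 (mod 18): 60·t ≡ 0 − 36 = -36 (mod 18).
    Divide the congruence (and modulus) by g = 6: 10·t ≡ -6 (mod 3).
    Reduce coefficients mod 3: 1·t ≡ 0 (mod 3).
    So t ≡ 0 (mod 3).
    Then x = 36 + 60·0 = 36, valid modulo lcm(60, 18) = 180: x ≡ 36 (mod 180).
Verify: 36 mod 4 = 0, 36 mod 15 = 6, 36 mod 18 = 0.

x ≡ 36 (mod 180).


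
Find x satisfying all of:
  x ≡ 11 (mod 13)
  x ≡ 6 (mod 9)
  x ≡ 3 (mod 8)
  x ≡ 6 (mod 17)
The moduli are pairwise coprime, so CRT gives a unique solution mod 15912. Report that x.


Product of moduli M = 13 · 9 · 8 · 17 = 15912.
Merge one congruence at a time:
  Start: x ≡ 11 (mod 13).
  Combine with x ≡ 6 (mod 9); new modulus lcm = 117.
    Write x = 11 + 13·t and substitute into x ≡ 6 (mod 9): 13·t ≡ 6 − 11 = -5 (mod 9).
    Reduce coefficients mod 9: 4·t ≡ 4 (mod 9).
    The inverse of 4 mod 9 is 7 (since 4·7 = 28 = 3·9 + 1), so t ≡ 7·4 = 28 ≡ 1 (mod 9).
    Then x = 11 + 13·1 = 24, valid modulo lcm(13, 9) = 117: x ≡ 24 (mod 117).
  Combine with x ≡ 3 (mod 8); new modulus lcm = 936.
    Write x = 24 + 117·t and substitute into x ≡ 3 (mod 8): 117·t ≡ 3 − 24 = -21 (mod 8).
    Reduce coefficients mod 8: 5·t ≡ 3 (mod 8).
    The inverse of 5 mod 8 is 5 (since 5·5 = 25 = 3·8 + 1), so t ≡ 5·3 = 15 ≡ 7 (mod 8).
    Then x = 24 + 117·7 = 843, valid modulo lcm(117, 8) = 936: x ≡ 843 (mod 936).
  Combine with x ≡ 6 (mod 17); new modulus lcm = 15912.
    Write x = 843 + 936·t and substitute into x ≡ 6 (mod 17): 936·t ≡ 6 − 843 = -837 (mod 17).
    Reduce coefficients mod 17: 1·t ≡ 13 (mod 17).
    So t ≡ 13 (mod 17).
    Then x = 843 + 936·13 = 13011, valid modulo lcm(936, 17) = 15912: x ≡ 13011 (mod 15912).
Verify against each original: 13011 mod 13 = 11, 13011 mod 9 = 6, 13011 mod 8 = 3, 13011 mod 17 = 6.

x ≡ 13011 (mod 15912).


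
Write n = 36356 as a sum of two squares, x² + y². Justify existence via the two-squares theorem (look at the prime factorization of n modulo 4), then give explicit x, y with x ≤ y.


Step 1: Factor n = 36356 = 2^2 · 61 · 149.
Step 2: Check the mod-4 condition on each prime factor: 2 = 2 (special); 61 ≡ 1 (mod 4), exponent 1; 149 ≡ 1 (mod 4), exponent 1.
All primes ≡ 3 (mod 4) appear to even exponent (or don't appear), so by the two-squares theorem n IS expressible as a sum of two squares.
Step 3: Build a representation. Group n = k² · m with k = 2 and m = 61 · 149 = 9089 (a product of primes ≡ 1 (mod 4)); a representation of m scales to one of n via (k·x)² + (k·y)² = k²(x² + y²). Each prime p ≡ 1 (mod 4) is itself a sum of two squares; find a² by testing p − a² for a perfect square:
  61: 61 − 1² = 60, 61 − 2² = 57, 61 − 3² = 52, 61 − 4² = 45, 61 − 5² = 36 = 6² ⇒ 61 = 5² + 6².
  149: 149 − 1² = 148, 149 − 2² = 145, 149 − 3² = 140, 149 − 4² = 133, 149 − 5² = 124, 149 − 6² = 113, 149 − 7² = 100 = 10² ⇒ 149 = 7² + 10².
  Combine using the Brahmagupta–Fibonacci identity (a² + b²)(c² + d²) = (ac − bd)² + (ad + bc)² = (ac + bd)² + (ad − bc)²:
  61 · 149 = 9089: from (5² + 6²)(7² + 10²), take (5·7 − 6·10, 5·10 + 6·7) = (35 − 60, 50 + 42) = (-25, 92); dropping signs (only squares matter) gives (25, 92); check 25² + 92² = 625 + 8464 = 9089 ✓.
  Scale by k = 2: (2·25, 2·92) = (50, 184).
Step 4: Order so x ≤ y and verify: 50² + 184² = 2500 + 33856 = 36356 = n. ✓

n = 36356 = 50² + 184² (one valid representation with x ≤ y).


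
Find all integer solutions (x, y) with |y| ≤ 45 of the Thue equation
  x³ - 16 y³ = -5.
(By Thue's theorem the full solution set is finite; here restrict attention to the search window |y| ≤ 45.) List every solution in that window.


The equation is x³ - 16y³ = -5. For fixed y, x³ = 16·y³ − 5, so a solution requires the RHS to be a perfect cube.
Strategy: iterate y from -45 to 45, compute RHS = 16·y³ − 5, and check whether it is a (positive or negative) perfect cube.
Check small values of y:
  y = 0: RHS = -5 is not a perfect cube.
  y = 1: RHS = 11 is not a perfect cube.
  y = -1: RHS = -21 is not a perfect cube.
  y = 2: RHS = 123 is not a perfect cube.
  y = -2: RHS = -133 is not a perfect cube.
  y = 3: RHS = 427 is not a perfect cube.
  y = -3: RHS = -437 is not a perfect cube.
Continuing the search up to |y| = 45 finds no solutions either.
No (x, y) in the scanned range satisfies the equation.

No integer solutions with |y| ≤ 45.


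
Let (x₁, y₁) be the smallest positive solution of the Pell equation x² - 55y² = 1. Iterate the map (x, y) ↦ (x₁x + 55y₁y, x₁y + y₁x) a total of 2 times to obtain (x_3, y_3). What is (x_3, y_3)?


Step 1: Find the fundamental solution (x₁, y₁) of x² - 55y² = 1.
  Expand √55 as a continued fraction. a₀ = ⌊√55⌋ = 7; iterate m_{k+1} = d_k·a_k − m_k, d_{k+1} = (55 − m_{k+1}²)/d_k, a_{k+1} = ⌊(a₀ + m_{k+1})/d_{k+1}⌋ (starting m₀ = 0, d₀ = 1), with convergents p_k = a_k·p_{k-1} + p_{k-2}, q_k = a_k·q_{k-1} + q_{k-2} (p₋₁ = 1, q₋₁ = 0):
  k = 0: a₀ = 7; p₀/q₀ = 7/1; p₀² − 55·q₀² = 49 − 55 = -6.
  k = 1: m = 7, d = 6, a = ⌊(7 + 7)/6⌋ = 2; p/q = (2·7 + 1)/(2·1 + 0) = 15/2; p² − 55·q² = 225 − 220 = 5.
  k = 2: m = 5, d = 5, a = ⌊(7 + 5)/5⌋ = 2; p/q = (2·15 + 7)/(2·2 + 1) = 37/5; p² − 55·q² = 1369 − 1375 = -6.
  k = 3: m = 5, d = 6, a = ⌊(7 + 5)/6⌋ = 2; p/q = (2·37 + 15)/(2·5 + 2) = 89/12; p² − 55·q² = 7921 − 7920 = 1.
  The first convergent with p² − 55·q² = 1 gives the fundamental solution (x₁, y₁) = (89, 12).
Step 2: Apply the recurrence (x_{n+1}, y_{n+1}) = (x₁x_n + 55y₁y_n, x₁y_n + y₁x_n) repeatedly.
  From (x_1, y_1) = (89, 12): x_2 = 89·89 + 55·12·12 = 15841; y_2 = 89·12 + 12·89 = 2136.
  From (x_2, y_2) = (15841, 2136): x_3 = 89·15841 + 55·12·2136 = 2819609; y_3 = 89·2136 + 12·15841 = 380196.
Step 3: Verify x_3² - 55·y_3² = 7950194912881 - 7950194912880 = 1 (should be 1). ✓

(x_1, y_1) = (89, 12); (x_3, y_3) = (2819609, 380196).


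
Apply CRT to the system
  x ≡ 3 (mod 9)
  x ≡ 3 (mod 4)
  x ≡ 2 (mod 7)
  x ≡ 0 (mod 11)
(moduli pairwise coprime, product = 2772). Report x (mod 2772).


Product of moduli M = 9 · 4 · 7 · 11 = 2772.
Merge one congruence at a time:
  Start: x ≡ 3 (mod 9).
  Combine with x ≡ 3 (mod 4); new modulus lcm = 36.
    Write x = 3 + 9·t and substitute into x ≡ 3 (mod 4): 9·t ≡ 3 − 3 = 0 (mod 4).
    Reduce coefficients mod 4: 1·t ≡ 0 (mod 4).
    So t ≡ 0 (mod 4).
    Then x = 3 + 9·0 = 3, valid modulo lcm(9, 4) = 36: x ≡ 3 (mod 36).
  Combine with x ≡ 2 (mod 7); new modulus lcm = 252.
    Write x = 3 + 36·t and substitute into x ≡ 2 (mod 7): 36·t ≡ 2 − 3 = -1 (mod 7).
    Reduce coefficients mod 7: 1·t ≡ 6 (mod 7).
    So t ≡ 6 (mod 7).
    Then x = 3 + 36·6 = 219, valid modulo lcm(36, 7) = 252: x ≡ 219 (mod 252).
  Combine with x ≡ 0 (mod 11); new modulus lcm = 2772.
    Write x = 219 + 252·t and substitute into x ≡ 0 (mod 11): 252·t ≡ 0 − 219 = -219 (mod 11).
    Reduce coefficients mod 11: 10·t ≡ 1 (mod 11).
    The inverse of 10 mod 11 is 10 (since 10·10 = 100 = 9·11 + 1), so t ≡ 10·1 = 10 ≡ 10 (mod 11).
    Then x = 219 + 252·10 = 2739, valid modulo lcm(252, 11) = 2772: x ≡ 2739 (mod 2772).
Verify against each original: 2739 mod 9 = 3, 2739 mod 4 = 3, 2739 mod 7 = 2, 2739 mod 11 = 0.

x ≡ 2739 (mod 2772).


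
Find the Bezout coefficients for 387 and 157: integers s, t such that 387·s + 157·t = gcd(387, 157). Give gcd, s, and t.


Euclidean algorithm on (387, 157) — divide until remainder is 0:
  387 = 2 · 157 + 73
  157 = 2 · 73 + 11
  73 = 6 · 11 + 7
  11 = 1 · 7 + 4
  7 = 1 · 4 + 3
  4 = 1 · 3 + 1
  3 = 3 · 1 + 0
gcd(387, 157) = 1.
Track Bezout coefficients alongside the remainders: start with r₀ = 387 = a·1 + b·0 (s = 1, t = 0) and r₁ = 157 = a·0 + b·1 (s = 0, t = 1); each new remainder r_{k+1} = r_{k-1} − q_k·r_k inherits s_{k+1} = s_{k-1} − q_k·s_k, t_{k+1} = t_{k-1} − q_k·t_k, so r_k = a·s_k + b·t_k at every step:
  q = 2: r = 73, s = 1 − 2·0 = 1, t = 0 − 2·1 = -2  (check: 387·1 + 157·(-2) = 73)
  q = 2: r = 11, s = 0 − 2·1 = -2, t = 1 − 2·(-2) = 5  (check: 387·(-2) + 157·5 = 11)
  q = 6: r = 7, s = 1 − 6·(-2) = 13, t = -2 − 6·5 = -32  (check: 387·13 + 157·(-32) = 7)
  q = 1: r = 4, s = -2 − 1·13 = -15, t = 5 − 1·(-32) = 37  (check: 387·(-15) + 157·37 = 4)
  q = 1: r = 3, s = 13 − 1·(-15) = 28, t = -32 − 1·37 = -69  (check: 387·28 + 157·(-69) = 3)
  q = 1: r = 1, s = -15 − 1·28 = -43, t = 37 − 1·(-69) = 106  (check: 387·(-43) + 157·106 = 1)
The row with r = 1 (the gcd) gives the Bezout coefficients s = -43, t = 106.
Result: 387 · (-43) + 157 · (106) = 1.

gcd(387, 157) = 1; s = -43, t = 106 (check: 387·(-43) + 157·106 = 1).


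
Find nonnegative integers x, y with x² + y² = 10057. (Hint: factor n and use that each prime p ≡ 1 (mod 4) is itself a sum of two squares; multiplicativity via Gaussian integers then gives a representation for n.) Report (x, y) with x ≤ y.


Step 1: Factor n = 10057 = 89 · 113.
Step 2: Check the mod-4 condition on each prime factor: 89 ≡ 1 (mod 4), exponent 1; 113 ≡ 1 (mod 4), exponent 1.
All primes ≡ 3 (mod 4) appear to even exponent (or don't appear), so by the two-squares theorem n IS expressible as a sum of two squares.
Step 3: Build a representation. Here n = 89 · 113 is a product of primes ≡ 1 (mod 4). Each prime p ≡ 1 (mod 4) is itself a sum of two squares; find a² by testing p − a² for a perfect square:
  89: 89 − 1² = 88, 89 − 2² = 85, 89 − 3² = 80, 89 − 4² = 73, 89 − 5² = 64 = 8² ⇒ 89 = 5² + 8².
  113: 113 − 1² = 112, 113 − 2² = 109, 113 − 3² = 104, 113 − 4² = 97, 113 − 5² = 88, 113 − 6² = 77, 113 − 7² = 64 = 8² ⇒ 113 = 7² + 8².
  Combine using the Brahmagupta–Fibonacci identity (a² + b²)(c² + d²) = (ac − bd)² + (ad + bc)² = (ac + bd)² + (ad − bc)²:
  89 · 113 = 10057: from (5² + 8²)(7² + 8²), take (5·7 − 8·8, 5·8 + 8·7) = (35 − 64, 40 + 56) = (-29, 96); dropping signs (only squares matter) gives (29, 96); check 29² + 96² = 841 + 9216 = 10057 ✓.
Step 4: Order so x ≤ y and verify: 29² + 96² = 841 + 9216 = 10057 = n. ✓

n = 10057 = 29² + 96² (one valid representation with x ≤ y).


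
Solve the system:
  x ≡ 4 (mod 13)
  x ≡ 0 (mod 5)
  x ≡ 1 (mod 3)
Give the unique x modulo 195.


Moduli 13, 5, 3 are pairwise coprime; by CRT there is a unique solution modulo M = 13 · 5 · 3 = 195.
Solve pairwise, accumulating the modulus:
  Start with x ≡ 4 (mod 13).
  Combine with x ≡ 0 (mod 5): since gcd(13, 5) = 1, we get a unique residue mod 65.
    Write x = 4 + 13·t and substitute into x ≡ 0 (mod 5): 13·t ≡ 0 − 4 = -4 (mod 5).
    Reduce coefficients mod 5: 3·t ≡ 1 (mod 5).
    The inverse of 3 mod 5 is 2 (since 3·2 = 6 = 1·5 + 1), so t ≡ 2·1 = 2 ≡ 2 (mod 5).
    Then x = 4 + 13·2 = 30, valid modulo lcm(13, 5) = 65: x ≡ 30 (mod 65).
  Combine with x ≡ 1 (mod 3): since gcd(65, 3) = 1, we get a unique residue mod 195.
    Write x = 30 + 65·t and substitute into x ≡ 1 (mod 3): 65·t ≡ 1 − 30 = -29 (mod 3).
    Reduce coefficients mod 3: 2·t ≡ 1 (mod 3).
    The inverse of 2 mod 3 is 2 (since 2·2 = 4 = 1·3 + 1), so t ≡ 2·1 = 2 ≡ 2 (mod 3).
    Then x = 30 + 65·2 = 160, valid modulo lcm(65, 3) = 195: x ≡ 160 (mod 195).
Verify: 160 mod 13 = 4 ✓, 160 mod 5 = 0 ✓, 160 mod 3 = 1 ✓.

x ≡ 160 (mod 195).


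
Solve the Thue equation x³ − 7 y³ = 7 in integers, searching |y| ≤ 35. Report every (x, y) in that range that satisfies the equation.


The equation is x³ - 7y³ = 7. For fixed y, x³ = 7·y³ + 7, so a solution requires the RHS to be a perfect cube.
Strategy: iterate y from -35 to 35, compute RHS = 7·y³ + 7, and check whether it is a (positive or negative) perfect cube.
Check small values of y:
  y = 0: RHS = 7 is not a perfect cube.
  y = 1: RHS = 14 is not a perfect cube.
  y = -1: RHS = 0 = (0)³ ⇒ x = 0 works.
  y = 2: RHS = 63 is not a perfect cube.
  y = -2: RHS = -49 is not a perfect cube.
  y = 3: RHS = 196 is not a perfect cube.
  y = -3: RHS = -182 is not a perfect cube.
Continuing the search up to |y| = 35 finds no further solutions beyond those listed.
Collected solutions: (0, -1).

Solutions (with |y| ≤ 35): (0, -1).


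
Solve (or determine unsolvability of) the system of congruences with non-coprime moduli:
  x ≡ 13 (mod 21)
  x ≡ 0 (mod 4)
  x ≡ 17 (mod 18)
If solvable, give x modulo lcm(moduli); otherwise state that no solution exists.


Moduli 21, 4, 18 are not pairwise coprime, so CRT works modulo lcm(m_i) when all pairwise compatibility conditions hold.
Pairwise compatibility: gcd(m_i, m_j) must divide a_i - a_j for every pair.
Merge one congruence at a time:
  Start: x ≡ 13 (mod 21).
  Combine with x ≡ 0 (mod 4): gcd(21, 4) = 1; 0 - 13 = -13, which IS divisible by 1, so compatible.
    Write x = 13 + 21·t and substitute into x ≡ 0 (mod 4): 21·t ≡ 0 − 13 = -13 (mod 4).
    Reduce coefficients mod 4: 1·t ≡ 3 (mod 4).
    So t ≡ 3 (mod 4).
    Then x = 13 + 21·3 = 76, valid modulo lcm(21, 4) = 84: x ≡ 76 (mod 84).
  Combine with x ≡ 17 (mod 18): gcd(84, 18) = 6, and 17 - 76 = -59 is NOT divisible by 6.
    ⇒ system is inconsistent (no integer solution).

No solution (the system is inconsistent).


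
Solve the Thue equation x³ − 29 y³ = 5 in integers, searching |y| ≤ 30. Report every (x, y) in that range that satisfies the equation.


The equation is x³ - 29y³ = 5. For fixed y, x³ = 29·y³ + 5, so a solution requires the RHS to be a perfect cube.
Strategy: iterate y from -30 to 30, compute RHS = 29·y³ + 5, and check whether it is a (positive or negative) perfect cube.
Check small values of y:
  y = 0: RHS = 5 is not a perfect cube.
  y = 1: RHS = 34 is not a perfect cube.
  y = -1: RHS = -24 is not a perfect cube.
  y = 2: RHS = 237 is not a perfect cube.
  y = -2: RHS = -227 is not a perfect cube.
  y = 3: RHS = 788 is not a perfect cube.
  y = -3: RHS = -778 is not a perfect cube.
Continuing the search up to |y| = 30 finds no solutions either.
No (x, y) in the scanned range satisfies the equation.

No integer solutions with |y| ≤ 30.


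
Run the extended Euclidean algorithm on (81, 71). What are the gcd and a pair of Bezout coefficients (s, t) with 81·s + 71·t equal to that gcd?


Euclidean algorithm on (81, 71) — divide until remainder is 0:
  81 = 1 · 71 + 10
  71 = 7 · 10 + 1
  10 = 10 · 1 + 0
gcd(81, 71) = 1.
Track Bezout coefficients alongside the remainders: start with r₀ = 81 = a·1 + b·0 (s = 1, t = 0) and r₁ = 71 = a·0 + b·1 (s = 0, t = 1); each new remainder r_{k+1} = r_{k-1} − q_k·r_k inherits s_{k+1} = s_{k-1} − q_k·s_k, t_{k+1} = t_{k-1} − q_k·t_k, so r_k = a·s_k + b·t_k at every step:
  q = 1: r = 10, s = 1 − 1·0 = 1, t = 0 − 1·1 = -1  (check: 81·1 + 71·(-1) = 10)
  q = 7: r = 1, s = 0 − 7·1 = -7, t = 1 − 7·(-1) = 8  (check: 81·(-7) + 71·8 = 1)
The row with r = 1 (the gcd) gives the Bezout coefficients s = -7, t = 8.
Result: 81 · (-7) + 71 · (8) = 1.

gcd(81, 71) = 1; s = -7, t = 8 (check: 81·(-7) + 71·8 = 1).


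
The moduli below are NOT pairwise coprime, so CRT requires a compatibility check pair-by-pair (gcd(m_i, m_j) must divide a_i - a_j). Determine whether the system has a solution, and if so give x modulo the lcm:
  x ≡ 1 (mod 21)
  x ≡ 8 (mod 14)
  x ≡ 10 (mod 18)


Moduli 21, 14, 18 are not pairwise coprime, so CRT works modulo lcm(m_i) when all pairwise compatibility conditions hold.
Pairwise compatibility: gcd(m_i, m_j) must divide a_i - a_j for every pair.
Merge one congruence at a time:
  Start: x ≡ 1 (mod 21).
  Combine with x ≡ 8 (mod 14): gcd(21, 14) = 7; 8 - 1 = 7, which IS divisible by 7, so compatible.
    Write x = 1 + 21·t and substitute into x ≡ 8 (mod 14): 21·t ≡ 8 − 1 = 7 (mod 14).
    Divide the congruence (and modulus) by g = 7: 3·t ≡ 1 (mod 2).
    Reduce coefficients mod 2: 1·t ≡ 1 (mod 2).
    So t ≡ 1 (mod 2).
    Then x = 1 + 21·1 = 22, valid modulo lcm(21, 14) = 42: x ≡ 22 (mod 42).
  Combine with x ≡ 10 (mod 18): gcd(42, 18) = 6; 10 - 22 = -12, which IS divisible by 6, so compatible.
    Write x = 22 + 42·t and substitute into x ≡ 10 (mod 18): 42·t ≡ 10 − 22 = -12 (mod 18).
    Divide the congruence (and modulus) by g = 6: 7·t ≡ -2 (mod 3).
    Reduce coefficients mod 3: 1·t ≡ 1 (mod 3).
    So t ≡ 1 (mod 3).
    Then x = 22 + 42·1 = 64, valid modulo lcm(42, 18) = 126: x ≡ 64 (mod 126).
Verify: 64 mod 21 = 1, 64 mod 14 = 8, 64 mod 18 = 10.

x ≡ 64 (mod 126).


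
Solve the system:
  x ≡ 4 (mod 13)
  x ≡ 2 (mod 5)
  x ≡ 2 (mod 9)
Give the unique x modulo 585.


Moduli 13, 5, 9 are pairwise coprime; by CRT there is a unique solution modulo M = 13 · 5 · 9 = 585.
Solve pairwise, accumulating the modulus:
  Start with x ≡ 4 (mod 13).
  Combine with x ≡ 2 (mod 5): since gcd(13, 5) = 1, we get a unique residue mod 65.
    Write x = 4 + 13·t and substitute into x ≡ 2 (mod 5): 13·t ≡ 2 − 4 = -2 (mod 5).
    Reduce coefficients mod 5: 3·t ≡ 3 (mod 5).
    The inverse of 3 mod 5 is 2 (since 3·2 = 6 = 1·5 + 1), so t ≡ 2·3 = 6 ≡ 1 (mod 5).
    Then x = 4 + 13·1 = 17, valid modulo lcm(13, 5) = 65: x ≡ 17 (mod 65).
  Combine with x ≡ 2 (mod 9): since gcd(65, 9) = 1, we get a unique residue mod 585.
    Write x = 17 + 65·t and substitute into x ≡ 2 (mod 9): 65·t ≡ 2 − 17 = -15 (mod 9).
    Reduce coefficients mod 9: 2·t ≡ 3 (mod 9).
    The inverse of 2 mod 9 is 5 (since 2·5 = 10 = 1·9 + 1), so t ≡ 5·3 = 15 ≡ 6 (mod 9).
    Then x = 17 + 65·6 = 407, valid modulo lcm(65, 9) = 585: x ≡ 407 (mod 585).
Verify: 407 mod 13 = 4 ✓, 407 mod 5 = 2 ✓, 407 mod 9 = 2 ✓.

x ≡ 407 (mod 585).


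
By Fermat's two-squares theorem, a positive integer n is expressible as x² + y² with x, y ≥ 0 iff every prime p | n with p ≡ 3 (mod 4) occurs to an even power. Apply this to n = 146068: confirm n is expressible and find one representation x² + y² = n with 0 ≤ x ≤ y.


Step 1: Factor n = 146068 = 2^2 · 13 · 53^2.
Step 2: Check the mod-4 condition on each prime factor: 2 = 2 (special); 13 ≡ 1 (mod 4), exponent 1; 53 ≡ 1 (mod 4), exponent 2.
All primes ≡ 3 (mod 4) appear to even exponent (or don't appear), so by the two-squares theorem n IS expressible as a sum of two squares.
Step 3: Build a representation. Group n = k² · m with k = 2 and m = 13 · 53 · 53 = 36517 (a product of primes ≡ 1 (mod 4)); a representation of m scales to one of n via (k·x)² + (k·y)² = k²(x² + y²). Each prime p ≡ 1 (mod 4) is itself a sum of two squares; find a² by testing p − a² for a perfect square:
  13: 13 − 1² = 12, 13 − 2² = 9 = 3² ⇒ 13 = 2² + 3².
  53: 53 − 1² = 52, 53 − 2² = 49 = 7² ⇒ 53 = 2² + 7².
  Combine using the Brahmagupta–Fibonacci identity (a² + b²)(c² + d²) = (ac − bd)² + (ad + bc)² = (ac + bd)² + (ad − bc)²:
  13 · 53 = 689: from (2² + 3²)(2² + 7²), take (2·2 − 3·7, 2·7 + 3·2) = (4 − 21, 14 + 6) = (-17, 20); dropping signs (only squares matter) gives (17, 20); check 17² + 20² = 289 + 400 = 689 ✓.
  689 · 53 = 36517: from (17² + 20²)(2² + 7²), take (17·2 − 20·7, 17·7 + 20·2) = (34 − 140, 119 + 40) = (-106, 159); dropping signs (only squares matter) gives (106, 159); check 106² + 159² = 11236 + 25281 = 36517 ✓.
  Scale by k = 2: (2·106, 2·159) = (212, 318).
Step 4: Order so x ≤ y and verify: 212² + 318² = 44944 + 101124 = 146068 = n. ✓

n = 146068 = 212² + 318² (one valid representation with x ≤ y).


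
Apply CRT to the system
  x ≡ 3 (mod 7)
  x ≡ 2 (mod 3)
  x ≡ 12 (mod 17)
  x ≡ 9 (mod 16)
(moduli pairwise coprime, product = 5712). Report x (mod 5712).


Product of moduli M = 7 · 3 · 17 · 16 = 5712.
Merge one congruence at a time:
  Start: x ≡ 3 (mod 7).
  Combine with x ≡ 2 (mod 3); new modulus lcm = 21.
    Write x = 3 + 7·t and substitute into x ≡ 2 (mod 3): 7·t ≡ 2 − 3 = -1 (mod 3).
    Reduce coefficients mod 3: 1·t ≡ 2 (mod 3).
    So t ≡ 2 (mod 3).
    Then x = 3 + 7·2 = 17, valid modulo lcm(7, 3) = 21: x ≡ 17 (mod 21).
  Combine with x ≡ 12 (mod 17); new modulus lcm = 357.
    Write x = 17 + 21·t and substitute into x ≡ 12 (mod 17): 21·t ≡ 12 − 17 = -5 (mod 17).
    Reduce coefficients mod 17: 4·t ≡ 12 (mod 17).
    The inverse of 4 mod 17 is 13 (since 4·13 = 52 = 3·17 + 1), so t ≡ 13·12 = 156 ≡ 3 (mod 17).
    Then x = 17 + 21·3 = 80, valid modulo lcm(21, 17) = 357: x ≡ 80 (mod 357).
  Combine with x ≡ 9 (mod 16); new modulus lcm = 5712.
    Write x = 80 + 357·t and substitute into x ≡ 9 (mod 16): 357·t ≡ 9 − 80 = -71 (mod 16).
    Reduce coefficients mod 16: 5·t ≡ 9 (mod 16).
    The inverse of 5 mod 16 is 13 (since 5·13 = 65 = 4·16 + 1), so t ≡ 13·9 = 117 ≡ 5 (mod 16).
    Then x = 80 + 357·5 = 1865, valid modulo lcm(357, 16) = 5712: x ≡ 1865 (mod 5712).
Verify against each original: 1865 mod 7 = 3, 1865 mod 3 = 2, 1865 mod 17 = 12, 1865 mod 16 = 9.

x ≡ 1865 (mod 5712).


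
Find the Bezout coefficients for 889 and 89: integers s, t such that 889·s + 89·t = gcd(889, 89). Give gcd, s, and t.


Euclidean algorithm on (889, 89) — divide until remainder is 0:
  889 = 9 · 89 + 88
  89 = 1 · 88 + 1
  88 = 88 · 1 + 0
gcd(889, 89) = 1.
Track Bezout coefficients alongside the remainders: start with r₀ = 889 = a·1 + b·0 (s = 1, t = 0) and r₁ = 89 = a·0 + b·1 (s = 0, t = 1); each new remainder r_{k+1} = r_{k-1} − q_k·r_k inherits s_{k+1} = s_{k-1} − q_k·s_k, t_{k+1} = t_{k-1} − q_k·t_k, so r_k = a·s_k + b·t_k at every step:
  q = 9: r = 88, s = 1 − 9·0 = 1, t = 0 − 9·1 = -9  (check: 889·1 + 89·(-9) = 88)
  q = 1: r = 1, s = 0 − 1·1 = -1, t = 1 − 1·(-9) = 10  (check: 889·(-1) + 89·10 = 1)
The row with r = 1 (the gcd) gives the Bezout coefficients s = -1, t = 10.
Result: 889 · (-1) + 89 · (10) = 1.

gcd(889, 89) = 1; s = -1, t = 10 (check: 889·(-1) + 89·10 = 1).


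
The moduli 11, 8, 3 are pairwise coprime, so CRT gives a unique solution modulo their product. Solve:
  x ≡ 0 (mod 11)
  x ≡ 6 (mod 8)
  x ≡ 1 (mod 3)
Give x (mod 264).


Moduli 11, 8, 3 are pairwise coprime; by CRT there is a unique solution modulo M = 11 · 8 · 3 = 264.
Solve pairwise, accumulating the modulus:
  Start with x ≡ 0 (mod 11).
  Combine with x ≡ 6 (mod 8): since gcd(11, 8) = 1, we get a unique residue mod 88.
    Write x = 0 + 11·t and substitute into x ≡ 6 (mod 8): 11·t ≡ 6 − 0 = 6 (mod 8).
    Reduce coefficients mod 8: 3·t ≡ 6 (mod 8).
    The inverse of 3 mod 8 is 3 (since 3·3 = 9 = 1·8 + 1), so t ≡ 3·6 = 18 ≡ 2 (mod 8).
    Then x = 0 + 11·2 = 22, valid modulo lcm(11, 8) = 88: x ≡ 22 (mod 88).
  Combine with x ≡ 1 (mod 3): since gcd(88, 3) = 1, we get a unique residue mod 264.
    Write x = 22 + 88·t and substitute into x ≡ 1 (mod 3): 88·t ≡ 1 − 22 = -21 (mod 3).
    Reduce coefficients mod 3: 1·t ≡ 0 (mod 3).
    So t ≡ 0 (mod 3).
    Then x = 22 + 88·0 = 22, valid modulo lcm(88, 3) = 264: x ≡ 22 (mod 264).
Verify: 22 mod 11 = 0 ✓, 22 mod 8 = 6 ✓, 22 mod 3 = 1 ✓.

x ≡ 22 (mod 264).


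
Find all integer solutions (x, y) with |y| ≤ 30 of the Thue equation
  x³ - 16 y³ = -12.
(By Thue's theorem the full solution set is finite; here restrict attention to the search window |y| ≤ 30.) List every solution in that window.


The equation is x³ - 16y³ = -12. For fixed y, x³ = 16·y³ − 12, so a solution requires the RHS to be a perfect cube.
Strategy: iterate y from -30 to 30, compute RHS = 16·y³ − 12, and check whether it is a (positive or negative) perfect cube.
Check small values of y:
  y = 0: RHS = -12 is not a perfect cube.
  y = 1: RHS = 4 is not a perfect cube.
  y = -1: RHS = -28 is not a perfect cube.
  y = 2: RHS = 116 is not a perfect cube.
  y = -2: RHS = -140 is not a perfect cube.
  y = 3: RHS = 420 is not a perfect cube.
  y = -3: RHS = -444 is not a perfect cube.
Continuing the search up to |y| = 30 finds no solutions either.
No (x, y) in the scanned range satisfies the equation.

No integer solutions with |y| ≤ 30.


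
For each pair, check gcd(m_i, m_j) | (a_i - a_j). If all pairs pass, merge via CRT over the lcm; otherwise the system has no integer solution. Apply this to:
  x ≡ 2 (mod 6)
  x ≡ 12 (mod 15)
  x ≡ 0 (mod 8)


Moduli 6, 15, 8 are not pairwise coprime, so CRT works modulo lcm(m_i) when all pairwise compatibility conditions hold.
Pairwise compatibility: gcd(m_i, m_j) must divide a_i - a_j for every pair.
Merge one congruence at a time:
  Start: x ≡ 2 (mod 6).
  Combine with x ≡ 12 (mod 15): gcd(6, 15) = 3, and 12 - 2 = 10 is NOT divisible by 3.
    ⇒ system is inconsistent (no integer solution).

No solution (the system is inconsistent).


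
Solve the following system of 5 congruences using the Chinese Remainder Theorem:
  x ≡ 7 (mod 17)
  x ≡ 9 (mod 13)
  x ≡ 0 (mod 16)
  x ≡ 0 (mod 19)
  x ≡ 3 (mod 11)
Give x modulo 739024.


Product of moduli M = 17 · 13 · 16 · 19 · 11 = 739024.
Merge one congruence at a time:
  Start: x ≡ 7 (mod 17).
  Combine with x ≡ 9 (mod 13); new modulus lcm = 221.
    Write x = 7 + 17·t and substitute into x ≡ 9 (mod 13): 17·t ≡ 9 − 7 = 2 (mod 13).
    Reduce coefficients mod 13: 4·t ≡ 2 (mod 13).
    The inverse of 4 mod 13 is 10 (since 4·10 = 40 = 3·13 + 1), so t ≡ 10·2 = 20 ≡ 7 (mod 13).
    Then x = 7 + 17·7 = 126, valid modulo lcm(17, 13) = 221: x ≡ 126 (mod 221).
  Combine with x ≡ 0 (mod 16); new modulus lcm = 3536.
    Write x = 126 + 221·t and substitute into x ≡ 0 (mod 16): 221·t ≡ 0 − 126 = -126 (mod 16).
    Reduce coefficients mod 16: 13·t ≡ 2 (mod 16).
    The inverse of 13 mod 16 is 5 (since 13·5 = 65 = 4·16 + 1), so t ≡ 5·2 = 10 ≡ 10 (mod 16).
    Then x = 126 + 221·10 = 2336, valid modulo lcm(221, 16) = 3536: x ≡ 2336 (mod 3536).
  Combine with x ≡ 0 (mod 19); new modulus lcm = 67184.
    Write x = 2336 + 3536·t and substitute into x ≡ 0 (mod 19): 3536·t ≡ 0 − 2336 = -2336 (mod 19).
    Reduce coefficients mod 19: 2·t ≡ 1 (mod 19).
    The inverse of 2 mod 19 is 10 (since 2·10 = 20 = 1·19 + 1), so t ≡ 10·1 = 10 ≡ 10 (mod 19).
    Then x = 2336 + 3536·10 = 37696, valid modulo lcm(3536, 19) = 67184: x ≡ 37696 (mod 67184).
  Combine with x ≡ 3 (mod 11); new modulus lcm = 739024.
    Write x = 37696 + 67184·t and substitute into x ≡ 3 (mod 11): 67184·t ≡ 3 − 37696 = -37693 (mod 11).
    Reduce coefficients mod 11: 7·t ≡ 4 (mod 11).
    The inverse of 7 mod 11 is 8 (since 7·8 = 56 = 5·11 + 1), so t ≡ 8·4 = 32 ≡ 10 (mod 11).
    Then x = 37696 + 67184·10 = 709536, valid modulo lcm(67184, 11) = 739024: x ≡ 709536 (mod 739024).
Verify against each original: 709536 mod 17 = 7, 709536 mod 13 = 9, 709536 mod 16 = 0, 709536 mod 19 = 0, 709536 mod 11 = 3.

x ≡ 709536 (mod 739024).


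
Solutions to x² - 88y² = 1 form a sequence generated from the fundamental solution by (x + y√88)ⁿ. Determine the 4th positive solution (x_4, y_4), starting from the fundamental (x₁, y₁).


Step 1: Find the fundamental solution (x₁, y₁) of x² - 88y² = 1.
  Expand √88 as a continued fraction. a₀ = ⌊√88⌋ = 9; iterate m_{k+1} = d_k·a_k − m_k, d_{k+1} = (88 − m_{k+1}²)/d_k, a_{k+1} = ⌊(a₀ + m_{k+1})/d_{k+1}⌋ (starting m₀ = 0, d₀ = 1), with convergents p_k = a_k·p_{k-1} + p_{k-2}, q_k = a_k·q_{k-1} + q_{k-2} (p₋₁ = 1, q₋₁ = 0):
  k = 0: a₀ = 9; p₀/q₀ = 9/1; p₀² − 88·q₀² = 81 − 88 = -7.
  k = 1: m = 9, d = 7, a = ⌊(9 + 9)/7⌋ = 2; p/q = (2·9 + 1)/(2·1 + 0) = 19/2; p² − 88·q² = 361 − 352 = 9.
  k = 2: m = 5, d = 9, a = ⌊(9 + 5)/9⌋ = 1; p/q = (1·19 + 9)/(1·2 + 1) = 28/3; p² − 88·q² = 784 − 792 = -8.
  k = 3: m = 4, d = 8, a = ⌊(9 + 4)/8⌋ = 1; p/q = (1·28 + 19)/(1·3 + 2) = 47/5; p² − 88·q² = 2209 − 2200 = 9.
  k = 4: m = 4, d = 9, a = ⌊(9 + 4)/9⌋ = 1; p/q = (1·47 + 28)/(1·5 + 3) = 75/8; p² − 88·q² = 5625 − 5632 = -7.
  k = 5: m = 5, d = 7, a = ⌊(9 + 5)/7⌋ = 2; p/q = (2·75 + 47)/(2·8 + 5) = 197/21; p² − 88·q² = 38809 − 38808 = 1.
  The first convergent with p² − 88·q² = 1 gives the fundamental solution (x₁, y₁) = (197, 21).
Step 2: Apply the recurrence (x_{n+1}, y_{n+1}) = (x₁x_n + 88y₁y_n, x₁y_n + y₁x_n) repeatedly.
  From (x_1, y_1) = (197, 21): x_2 = 197·197 + 88·21·21 = 77617; y_2 = 197·21 + 21·197 = 8274.
  From (x_2, y_2) = (77617, 8274): x_3 = 197·77617 + 88·21·8274 = 30580901; y_3 = 197·8274 + 21·77617 = 3259935.
  From (x_3, y_3) = (30580901, 3259935): x_4 = 197·30580901 + 88·21·3259935 = 12048797377; y_4 = 197·3259935 + 21·30580901 = 1284406116.
Step 3: Verify x_4² - 88·y_4² = 145173518232002080129 - 145173518232002080128 = 1 (should be 1). ✓

(x_1, y_1) = (197, 21); (x_4, y_4) = (12048797377, 1284406116).


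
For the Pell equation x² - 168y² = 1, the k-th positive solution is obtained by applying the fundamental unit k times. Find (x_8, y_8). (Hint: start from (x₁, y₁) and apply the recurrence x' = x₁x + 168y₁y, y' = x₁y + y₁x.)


Step 1: Find the fundamental solution (x₁, y₁) of x² - 168y² = 1.
  Expand √168 as a continued fraction. a₀ = ⌊√168⌋ = 12; iterate m_{k+1} = d_k·a_k − m_k, d_{k+1} = (168 − m_{k+1}²)/d_k, a_{k+1} = ⌊(a₀ + m_{k+1})/d_{k+1}⌋ (starting m₀ = 0, d₀ = 1), with convergents p_k = a_k·p_{k-1} + p_{k-2}, q_k = a_k·q_{k-1} + q_{k-2} (p₋₁ = 1, q₋₁ = 0):
  k = 0: a₀ = 12; p₀/q₀ = 12/1; p₀² − 168·q₀² = 144 − 168 = -24.
  k = 1: m = 12, d = 24, a = ⌊(12 + 12)/24⌋ = 1; p/q = (1·12 + 1)/(1·1 + 0) = 13/1; p² − 168·q² = 169 − 168 = 1.
  The first convergent with p² − 168·q² = 1 gives the fundamental solution (x₁, y₁) = (13, 1).
Step 2: Apply the recurrence (x_{n+1}, y_{n+1}) = (x₁x_n + 168y₁y_n, x₁y_n + y₁x_n) repeatedly.
  From (x_1, y_1) = (13, 1): x_2 = 13·13 + 168·1·1 = 337; y_2 = 13·1 + 1·13 = 26.
  From (x_2, y_2) = (337, 26): x_3 = 13·337 + 168·1·26 = 8749; y_3 = 13·26 + 1·337 = 675.
  From (x_3, y_3) = (8749, 675): x_4 = 13·8749 + 168·1·675 = 227137; y_4 = 13·675 + 1·8749 = 17524.
  From (x_4, y_4) = (227137, 17524): x_5 = 13·227137 + 168·1·17524 = 5896813; y_5 = 13·17524 + 1·227137 = 454949.
  From (x_5, y_5) = (5896813, 454949): x_6 = 13·5896813 + 168·1·454949 = 153090001; y_6 = 13·454949 + 1·5896813 = 11811150.
  From (x_6, y_6) = (153090001, 11811150): x_7 = 13·153090001 + 168·1·11811150 = 3974443213; y_7 = 13·11811150 + 1·153090001 = 306634951.
  From (x_7, y_7) = (3974443213, 306634951): x_8 = 13·3974443213 + 168·1·306634951 = 103182433537; y_8 = 13·306634951 + 1·3974443213 = 7960697576.
Step 3: Verify x_8² - 168·y_8² = 10646614590617422330369 - 10646614590617422330368 = 1 (should be 1). ✓

(x_1, y_1) = (13, 1); (x_8, y_8) = (103182433537, 7960697576).


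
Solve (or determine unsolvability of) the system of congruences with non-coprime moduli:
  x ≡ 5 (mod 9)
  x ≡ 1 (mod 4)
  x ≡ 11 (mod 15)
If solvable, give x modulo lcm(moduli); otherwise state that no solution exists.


Moduli 9, 4, 15 are not pairwise coprime, so CRT works modulo lcm(m_i) when all pairwise compatibility conditions hold.
Pairwise compatibility: gcd(m_i, m_j) must divide a_i - a_j for every pair.
Merge one congruence at a time:
  Start: x ≡ 5 (mod 9).
  Combine with x ≡ 1 (mod 4): gcd(9, 4) = 1; 1 - 5 = -4, which IS divisible by 1, so compatible.
    Write x = 5 + 9·t and substitute into x ≡ 1 (mod 4): 9·t ≡ 1 − 5 = -4 (mod 4).
    Reduce coefficients mod 4: 1·t ≡ 0 (mod 4).
    So t ≡ 0 (mod 4).
    Then x = 5 + 9·0 = 5, valid modulo lcm(9, 4) = 36: x ≡ 5 (mod 36).
  Combine with x ≡ 11 (mod 15): gcd(36, 15) = 3; 11 - 5 = 6, which IS divisible by 3, so compatible.
    Write x = 5 + 36·t and substitute into x ≡ 11 (mod 15): 36·t ≡ 11 − 5 = 6 (mod 15).
    Divide the congruence (and modulus) by g = 3: 12·t ≡ 2 (mod 5).
    Reduce coefficients mod 5: 2·t ≡ 2 (mod 5).
    The inverse of 2 mod 5 is 3 (since 2·3 = 6 = 1·5 + 1), so t ≡ 3·2 = 6 ≡ 1 (mod 5).
    Then x = 5 + 36·1 = 41, valid modulo lcm(36, 15) = 180: x ≡ 41 (mod 180).
Verify: 41 mod 9 = 5, 41 mod 4 = 1, 41 mod 15 = 11.

x ≡ 41 (mod 180).


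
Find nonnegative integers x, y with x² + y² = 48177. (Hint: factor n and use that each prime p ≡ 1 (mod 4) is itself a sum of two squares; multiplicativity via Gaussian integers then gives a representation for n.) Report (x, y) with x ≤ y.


Step 1: Factor n = 48177 = 3^2 · 53 · 101.
Step 2: Check the mod-4 condition on each prime factor: 3 ≡ 3 (mod 4), exponent 2 (must be even); 53 ≡ 1 (mod 4), exponent 1; 101 ≡ 1 (mod 4), exponent 1.
All primes ≡ 3 (mod 4) appear to even exponent (or don't appear), so by the two-squares theorem n IS expressible as a sum of two squares.
Step 3: Build a representation. Group n = k² · m with k = 3 and m = 53 · 101 = 5353 (a product of primes ≡ 1 (mod 4)); a representation of m scales to one of n via (k·x)² + (k·y)² = k²(x² + y²). Each prime p ≡ 1 (mod 4) is itself a sum of two squares; find a² by testing p − a² for a perfect square:
  53: 53 − 1² = 52, 53 − 2² = 49 = 7² ⇒ 53 = 2² + 7².
  101: 101 − 1² = 100 = 10² ⇒ 101 = 1² + 10².
  Combine using the Brahmagupta–Fibonacci identity (a² + b²)(c² + d²) = (ac − bd)² + (ad + bc)² = (ac + bd)² + (ad − bc)²:
  53 · 101 = 5353: from (2² + 7²)(1² + 10²), take (2·1 − 7·10, 2·10 + 7·1) = (2 − 70, 20 + 7) = (-68, 27); dropping signs (only squares matter) gives (68, 27); check 68² + 27² = 4624 + 729 = 5353 ✓.
  Scale by k = 3: (3·68, 3·27) = (204, 81).
Step 4: Order so x ≤ y and verify: 81² + 204² = 6561 + 41616 = 48177 = n. ✓

n = 48177 = 81² + 204² (one valid representation with x ≤ y).


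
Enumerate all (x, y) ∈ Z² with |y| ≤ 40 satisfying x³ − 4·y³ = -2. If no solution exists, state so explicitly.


The equation is x³ - 4y³ = -2. For fixed y, x³ = 4·y³ − 2, so a solution requires the RHS to be a perfect cube.
Strategy: iterate y from -40 to 40, compute RHS = 4·y³ − 2, and check whether it is a (positive or negative) perfect cube.
Check small values of y:
  y = 0: RHS = -2 is not a perfect cube.
  y = 1: RHS = 2 is not a perfect cube.
  y = -1: RHS = -6 is not a perfect cube.
  y = 2: RHS = 30 is not a perfect cube.
  y = -2: RHS = -34 is not a perfect cube.
  y = 3: RHS = 106 is not a perfect cube.
  y = -3: RHS = -110 is not a perfect cube.
Continuing the search up to |y| = 40 finds no solutions either.
No (x, y) in the scanned range satisfies the equation.

No integer solutions with |y| ≤ 40.


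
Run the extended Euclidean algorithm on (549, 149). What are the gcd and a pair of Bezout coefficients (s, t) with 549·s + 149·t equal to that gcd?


Euclidean algorithm on (549, 149) — divide until remainder is 0:
  549 = 3 · 149 + 102
  149 = 1 · 102 + 47
  102 = 2 · 47 + 8
  47 = 5 · 8 + 7
  8 = 1 · 7 + 1
  7 = 7 · 1 + 0
gcd(549, 149) = 1.
Track Bezout coefficients alongside the remainders: start with r₀ = 549 = a·1 + b·0 (s = 1, t = 0) and r₁ = 149 = a·0 + b·1 (s = 0, t = 1); each new remainder r_{k+1} = r_{k-1} − q_k·r_k inherits s_{k+1} = s_{k-1} − q_k·s_k, t_{k+1} = t_{k-1} − q_k·t_k, so r_k = a·s_k + b·t_k at every step:
  q = 3: r = 102, s = 1 − 3·0 = 1, t = 0 − 3·1 = -3  (check: 549·1 + 149·(-3) = 102)
  q = 1: r = 47, s = 0 − 1·1 = -1, t = 1 − 1·(-3) = 4  (check: 549·(-1) + 149·4 = 47)
  q = 2: r = 8, s = 1 − 2·(-1) = 3, t = -3 − 2·4 = -11  (check: 549·3 + 149·(-11) = 8)
  q = 5: r = 7, s = -1 − 5·3 = -16, t = 4 − 5·(-11) = 59  (check: 549·(-16) + 149·59 = 7)
  q = 1: r = 1, s = 3 − 1·(-16) = 19, t = -11 − 1·59 = -70  (check: 549·19 + 149·(-70) = 1)
The row with r = 1 (the gcd) gives the Bezout coefficients s = 19, t = -70.
Result: 549 · (19) + 149 · (-70) = 1.

gcd(549, 149) = 1; s = 19, t = -70 (check: 549·19 + 149·(-70) = 1).


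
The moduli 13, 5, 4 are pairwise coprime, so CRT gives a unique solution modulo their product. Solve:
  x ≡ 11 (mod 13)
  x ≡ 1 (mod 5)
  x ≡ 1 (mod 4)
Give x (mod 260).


Moduli 13, 5, 4 are pairwise coprime; by CRT there is a unique solution modulo M = 13 · 5 · 4 = 260.
Solve pairwise, accumulating the modulus:
  Start with x ≡ 11 (mod 13).
  Combine with x ≡ 1 (mod 5): since gcd(13, 5) = 1, we get a unique residue mod 65.
    Write x = 11 + 13·t and substitute into x ≡ 1 (mod 5): 13·t ≡ 1 − 11 = -10 (mod 5).
    Reduce coefficients mod 5: 3·t ≡ 0 (mod 5).
    The inverse of 3 mod 5 is 2 (since 3·2 = 6 = 1·5 + 1), so t ≡ 2·0 = 0 ≡ 0 (mod 5).
    Then x = 11 + 13·0 = 11, valid modulo lcm(13, 5) = 65: x ≡ 11 (mod 65).
  Combine with x ≡ 1 (mod 4): since gcd(65, 4) = 1, we get a unique residue mod 260.
    Write x = 11 + 65·t and substitute into x ≡ 1 (mod 4): 65·t ≡ 1 − 11 = -10 (mod 4).
    Reduce coefficients mod 4: 1·t ≡ 2 (mod 4).
    So t ≡ 2 (mod 4).
    Then x = 11 + 65·2 = 141, valid modulo lcm(65, 4) = 260: x ≡ 141 (mod 260).
Verify: 141 mod 13 = 11 ✓, 141 mod 5 = 1 ✓, 141 mod 4 = 1 ✓.

x ≡ 141 (mod 260).
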